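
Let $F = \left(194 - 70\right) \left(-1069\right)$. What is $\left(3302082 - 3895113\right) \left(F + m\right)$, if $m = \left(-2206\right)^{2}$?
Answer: $-2807337590280$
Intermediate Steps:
$m = 4866436$
$F = -132556$ ($F = 124 \left(-1069\right) = -132556$)
$\left(3302082 - 3895113\right) \left(F + m\right) = \left(3302082 - 3895113\right) \left(-132556 + 4866436\right) = \left(-593031\right) 4733880 = -2807337590280$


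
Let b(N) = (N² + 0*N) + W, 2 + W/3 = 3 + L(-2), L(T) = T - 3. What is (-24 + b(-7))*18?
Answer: 234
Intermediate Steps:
L(T) = -3 + T
W = -12 (W = -6 + 3*(3 + (-3 - 2)) = -6 + 3*(3 - 5) = -6 + 3*(-2) = -6 - 6 = -12)
b(N) = -12 + N² (b(N) = (N² + 0*N) - 12 = (N² + 0) - 12 = N² - 12 = -12 + N²)
(-24 + b(-7))*18 = (-24 + (-12 + (-7)²))*18 = (-24 + (-12 + 49))*18 = (-24 + 37)*18 = 13*18 = 234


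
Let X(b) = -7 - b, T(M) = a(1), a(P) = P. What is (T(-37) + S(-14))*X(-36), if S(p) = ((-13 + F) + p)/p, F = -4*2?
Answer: 203/2 ≈ 101.50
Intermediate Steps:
F = -8
T(M) = 1
S(p) = (-21 + p)/p (S(p) = ((-13 - 8) + p)/p = (-21 + p)/p)
(T(-37) + S(-14))*X(-36) = (1 + (-21 - 14)/(-14))*(-7 - 1*(-36)) = (1 - 1/14*(-35))*(-7 + 36) = (1 + 5/2)*29 = (7/2)*29 = 203/2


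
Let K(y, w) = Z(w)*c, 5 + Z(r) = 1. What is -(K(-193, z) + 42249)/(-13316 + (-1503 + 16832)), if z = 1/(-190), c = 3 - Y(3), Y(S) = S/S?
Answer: -42241/2013 ≈ -20.984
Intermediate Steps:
Z(r) = -4 (Z(r) = -5 + 1 = -4)
Y(S) = 1
c = 2 (c = 3 - 1*1 = 3 - 1 = 2)
z = -1/190 ≈ -0.0052632
K(y, w) = -8 (K(y, w) = -4*2 = -8)
-(K(-193, z) + 42249)/(-13316 + (-1503 + 16832)) = -(-8 + 42249)/(-13316 + (-1503 + 16832)) = -42241/(-13316 + 15329) = -42241/2013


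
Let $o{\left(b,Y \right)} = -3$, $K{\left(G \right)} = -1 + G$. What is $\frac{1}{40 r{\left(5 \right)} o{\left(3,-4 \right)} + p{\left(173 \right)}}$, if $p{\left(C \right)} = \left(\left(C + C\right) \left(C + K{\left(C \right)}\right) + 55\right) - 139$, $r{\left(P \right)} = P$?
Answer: $\frac{1}{118686} \approx 8.4256 \cdot 10^{-6}$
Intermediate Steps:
$p{\left(C \right)} = -84 + 2 C \left(-1 + 2 C\right)$ ($p{\left(C \right)} = \left(\left(C + C\right) \left(C + \left(-1 + C\right)\right) + 55\right) - 139 = \left(2 C \left(-1 + 2 C\right) + 55\right) - 139 = \left(55 + 2 C \left(-1 + 2 C\right)\right) - 139 = -84 + 2 C \left(-1 + 2 C\right)$)
$\frac{1}{40 r{\left(5 \right)} o{\left(3,-4 \right)} + p{\left(173 \right)}} = \frac{1}{40 \cdot 5 \left(-3\right) - \left(430 - 119716\right)} = \frac{1}{200 \left(-3\right) - -119286} = \frac{1}{-600 - -119286} = \frac{1}{-600 + 119286} = \frac{1}{118686}$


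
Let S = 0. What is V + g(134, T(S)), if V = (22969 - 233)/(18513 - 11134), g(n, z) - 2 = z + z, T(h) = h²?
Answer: 37494/7379 ≈ 5.0812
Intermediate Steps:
g(n, z) = 2 + 2*z (g(n, z) = 2 + (z + z) = 2 + 2*z)
V = 22736/7379 ≈ 3.0812
V + g(134, T(S)) = 22736/7379 + (2 + 2*0²) = 22736/7379 + (2 + 2*0) = 22736/7379 + (2 + 0) = 22736/7379 + 2 = 37494/7379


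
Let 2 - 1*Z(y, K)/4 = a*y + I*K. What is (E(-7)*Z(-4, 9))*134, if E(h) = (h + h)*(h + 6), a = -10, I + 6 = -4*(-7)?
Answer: -1770944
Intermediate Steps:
I = 22 (I = -6 - 4*(-7) = -6 + 28 = 22)
E(h) = 2*h*(6 + h) (E(h) = (2*h)*(6 + h) = 2*h*(6 + h))
Z(y, K) = 8 - 88*K + 40*y (Z(y, K) = 8 - 4*(-10*y + 22*K) = 8 + (-88*K + 40*y) = 8 - 88*K + 40*y)
(E(-7)*Z(-4, 9))*134 = ((2*(-7)*(6 - 7))*(8 - 88*9 + 40*(-4)))*134 = ((2*(-7)*(-1))*(8 - 792 - 160))*134 = (14*(-944))*134 = -13216*134 = -1770944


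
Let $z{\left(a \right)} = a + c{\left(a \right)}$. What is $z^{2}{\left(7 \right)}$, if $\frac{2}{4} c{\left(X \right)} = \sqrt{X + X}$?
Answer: $105 + 28 \sqrt{14} \approx 209.77$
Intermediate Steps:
$c{\left(X \right)} = 2 \sqrt{2} \sqrt{X}$ ($c{\left(X \right)} = 2 \sqrt{X + X} = 2 \sqrt{2 X} = 2 \sqrt{2} \sqrt{X}$)
$z{\left(a \right)} = a + 2 \sqrt{2} \sqrt{a}$
$z^{2}{\left(7 \right)} = \left(7 + 2 \sqrt{2} \sqrt{7}\right)^{2} = \left(7 + 2 \sqrt{14}\right)^{2}$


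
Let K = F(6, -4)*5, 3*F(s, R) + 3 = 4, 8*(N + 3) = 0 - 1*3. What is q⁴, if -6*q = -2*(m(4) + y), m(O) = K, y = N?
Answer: 2825761/26873856 ≈ 0.10515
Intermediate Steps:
N = -27/8 (N = -3 + (0 - 1*3)/8 = -3 + (0 - 3)/8 = -3 + (⅛)*(-3) = -3 - 3/8 = -27/8 ≈ -3.3750)
y = -27/8 ≈ -3.3750
F(s, R) = ⅓ (F(s, R) = -1 + (⅓)*4 = -1 + 4/3 = ⅓)
K = 5/3 (K = (⅓)*5 = 5/3 ≈ 1.6667)
m(O) = 5/3
q = -41/72 (q = -(-1)*(5/3 - 27/8)/3 = -(-1)*(-41)/(3*24) = -⅙*41/12 = -41/72 ≈ -0.56944)
q⁴ = (-41/72)⁴ = 2825761/26873856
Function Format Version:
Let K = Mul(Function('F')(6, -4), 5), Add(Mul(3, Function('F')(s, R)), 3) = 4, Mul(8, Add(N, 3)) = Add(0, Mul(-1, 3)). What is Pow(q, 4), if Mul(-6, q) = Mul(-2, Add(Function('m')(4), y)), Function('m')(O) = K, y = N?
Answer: Rational(2825761, 26873856) ≈ 0.10515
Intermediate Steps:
N = Rational(-27, 8) (N = Add(-3, Mul(Rational(1, 8), Add(0, Mul(-1, 3)))) = Add(-3, Mul(Rational(1, 8), Add(0, -3))) = Add(-3, Mul(Rational(1, 8), -3)) = Add(-3, Rational(-3, 8)) = Rational(-27, 8) ≈ -3.3750)
y = Rational(-27, 8) ≈ -3.3750
Function('F')(s, R) = Rational(1, 3) (Function('F')(s, R) = Add(-1, Mul(Rational(1, 3), 4)) = Add(-1, Rational(4, 3)) = Rational(1, 3))
K = Rational(5, 3) (K = Mul(Rational(1, 3), 5) = Rational(5, 3) ≈ 1.6667)
Function('m')(O) = Rational(5, 3)
q = Rational(-41, 72) (q = Mul(Rational(-1, 6), Mul(-2, Add(Rational(5, 3), Rational(-27, 8)))) = Mul(Rational(-1, 6), Mul(-2, Rational(-41, 24))) = Mul(Rational(-1, 6), Rational(41, 12)) = Rational(-41, 72) ≈ -0.56944)
Pow(q, 4) = Pow(Rational(-41, 72), 4) = Rational(2825761, 26873856)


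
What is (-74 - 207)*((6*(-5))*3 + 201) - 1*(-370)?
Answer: -30821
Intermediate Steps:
(-74 - 207)*((6*(-5))*3 + 201) - 1*(-370) = -281*(-30*3 + 201) + 370 = -281*(-90 + 201) + 370 = -281*111 + 370 = -31191 + 370 = -30821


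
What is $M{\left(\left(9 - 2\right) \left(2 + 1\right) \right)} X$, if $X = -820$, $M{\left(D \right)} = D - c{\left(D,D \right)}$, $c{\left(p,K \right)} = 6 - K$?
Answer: $-29520$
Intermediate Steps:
$M{\left(D \right)} = -6 + 2 D$ ($M{\left(D \right)} = D - \left(6 - D\right) = D + \left(-6 + D\right) = -6 + 2 D$)
$M{\left(\left(9 - 2\right) \left(2 + 1\right) \right)} X = \left(-6 + 2 \left(9 - 2\right) \left(2 + 1\right)\right) \left(-820\right) = \left(-6 + 2 \cdot 7 \cdot 3\right) \left(-820\right) = \left(-6 + 2 \cdot 21\right) \left(-820\right) = \left(-6 + 42\right) \left(-820\right) = 36 \left(-820\right) = -29520$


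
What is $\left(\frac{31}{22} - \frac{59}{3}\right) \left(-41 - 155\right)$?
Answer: $\frac{118090}{33} \approx 3578.5$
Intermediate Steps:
$\left(\frac{31}{22} - \frac{59}{3}\right) \left(-41 - 155\right) = \left(31 \cdot \frac{1}{22} - \frac{59}{3}\right) \left(-196\right) = \left(\frac{31}{22} - \frac{59}{3}\right) \left(-196\right) = \left(- \frac{1205}{66}\right) \left(-196\right) = \frac{118090}{33}$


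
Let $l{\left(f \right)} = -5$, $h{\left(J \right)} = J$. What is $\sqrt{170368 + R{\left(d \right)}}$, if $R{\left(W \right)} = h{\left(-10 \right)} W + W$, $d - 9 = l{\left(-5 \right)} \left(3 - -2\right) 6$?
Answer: $\sqrt{171637} \approx 414.29$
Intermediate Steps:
$d = -141$ ($d = 9 + - 5 \left(3 - -2\right) 6 = 9 + - 5 \left(3 + 2\right) 6 = 9 + \left(-5\right) 5 \cdot 6 = 9 - 150 = -141$)
$R{\left(W \right)} = - 9 W$ ($R{\left(W \right)} = - 10 W + W = - 9 W$)
$\sqrt{170368 + R{\left(d \right)}} = \sqrt{170368 - -1269} = \sqrt{170368 + 1269} = \sqrt{171637}$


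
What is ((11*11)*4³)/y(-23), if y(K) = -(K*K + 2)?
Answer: -7744/531 ≈ -14.584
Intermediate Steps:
y(K) = -2 - K² (y(K) = -(K² + 2) = -(2 + K²) = -2 - K²)
((11*11)*4³)/y(-23) = ((11*11)*4³)/(-2 - 1*(-23)²) = (121*64)/(-2 - 1*529) = 7744/(-2 - 529) = 7744/(-531) = 7744*(-1/531) = -7744/531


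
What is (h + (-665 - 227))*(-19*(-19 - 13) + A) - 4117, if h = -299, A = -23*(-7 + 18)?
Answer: -426922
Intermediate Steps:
A = -253 (A = -23*11 = -253)
(h + (-665 - 227))*(-19*(-19 - 13) + A) - 4117 = (-299 + (-665 - 227))*(-19*(-19 - 13) - 253) - 4117 = (-299 - 892)*(-19*(-32) - 253) - 4117 = -1191*(608 - 253) - 4117 = -1191*355 - 4117 = -422805 - 4117 = -426922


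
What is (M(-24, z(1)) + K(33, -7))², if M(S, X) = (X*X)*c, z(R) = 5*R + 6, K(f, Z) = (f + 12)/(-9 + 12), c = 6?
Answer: 549081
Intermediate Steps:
K(f, Z) = 4 + f/3 (K(f, Z) = (12 + f)/3 = (12 + f)*(⅓) = 4 + f/3)
z(R) = 6 + 5*R
M(S, X) = 6*X² (M(S, X) = (X*X)*6 = X²*6 = 6*X²)
(M(-24, z(1)) + K(33, -7))² = (6*(6 + 5*1)² + (4 + (⅓)*33))² = (6*(6 + 5)² + (4 + 11))² = (6*11² + 15)² = (6*121 + 15)² = (726 + 15)² = 741² = 549081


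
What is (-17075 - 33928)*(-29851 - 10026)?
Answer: 2033846631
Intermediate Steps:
(-17075 - 33928)*(-29851 - 10026) = -51003*(-39877) = 2033846631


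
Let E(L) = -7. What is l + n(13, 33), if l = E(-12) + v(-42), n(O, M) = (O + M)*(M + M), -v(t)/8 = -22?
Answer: 3205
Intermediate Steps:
v(t) = 176 (v(t) = -8*(-22) = 176)
n(O, M) = 2*M*(M + O) (n(O, M) = (M + O)*(2*M) = 2*M*(M + O))
l = 169 (l = -7 + 176 = 169)
l + n(13, 33) = 169 + 2*33*(33 + 13) = 169 + 2*33*46 = 169 + 3036 = 3205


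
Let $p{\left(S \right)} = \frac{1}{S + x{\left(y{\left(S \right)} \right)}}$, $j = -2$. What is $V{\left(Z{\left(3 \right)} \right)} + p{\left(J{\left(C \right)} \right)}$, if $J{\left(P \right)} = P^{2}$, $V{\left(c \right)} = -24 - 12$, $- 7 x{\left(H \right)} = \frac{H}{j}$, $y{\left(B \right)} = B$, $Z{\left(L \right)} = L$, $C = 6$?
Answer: $- \frac{9713}{270} \approx -35.974$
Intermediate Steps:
$x{\left(H \right)} = \frac{H}{14}$ ($x{\left(H \right)} = - \frac{H \frac{1}{-2}}{7} = - \frac{H \left(- \frac{1}{2}\right)}{7} = - \frac{\left(- \frac{1}{2}\right) H}{7} = \frac{H}{14}$)
$V{\left(c \right)} = -36$
$p{\left(S \right)} = \frac{14}{15 S}$ ($p{\left(S \right)} = \frac{1}{S + \frac{S}{14}} = \frac{1}{\frac{15}{14} S} = \frac{14}{15 S}$)
$V{\left(Z{\left(3 \right)} \right)} + p{\left(J{\left(C \right)} \right)} = -36 + \frac{14}{15 \cdot 6^{2}} = -36 + \frac{14}{15 \cdot 36} = -36 + \frac{14}{15} \cdot \frac{1}{36} = -36 + \frac{7}{270} = - \frac{9713}{270}$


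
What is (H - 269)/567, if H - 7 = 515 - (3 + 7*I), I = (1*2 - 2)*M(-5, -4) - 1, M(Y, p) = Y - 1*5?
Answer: 257/567 ≈ 0.45326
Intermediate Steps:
M(Y, p) = -5 + Y (M(Y, p) = Y - 5 = -5 + Y)
I = -1 (I = (1*2 - 2)*(-5 - 5) - 1 = (2 - 2)*(-10) - 1 = 0*(-10) - 1 = 0 - 1 = -1)
H = 526 (H = 7 + (515 - (3 + 7*(-1))) = 7 + (515 - (3 - 7)) = 7 + (515 - 1*(-4)) = 7 + (515 + 4) = 7 + 519 = 526)
(H - 269)/567 = (526 - 269)/567 = (1/567)*257 = 257/567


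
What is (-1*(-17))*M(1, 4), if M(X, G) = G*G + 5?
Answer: 357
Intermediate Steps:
M(X, G) = 5 + G**2 (M(X, G) = G**2 + 5 = 5 + G**2)
(-1*(-17))*M(1, 4) = (-1*(-17))*(5 + 4**2) = 17*(5 + 16) = 17*21 = 357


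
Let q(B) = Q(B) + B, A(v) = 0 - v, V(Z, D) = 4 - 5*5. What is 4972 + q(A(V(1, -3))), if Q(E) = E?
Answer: 5014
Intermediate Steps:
V(Z, D) = -21 (V(Z, D) = 4 - 25 = -21)
A(v) = -v
q(B) = 2*B (q(B) = B + B = 2*B)
4972 + q(A(V(1, -3))) = 4972 + 2*(-1*(-21)) = 4972 + 2*21 = 4972 + 42 = 5014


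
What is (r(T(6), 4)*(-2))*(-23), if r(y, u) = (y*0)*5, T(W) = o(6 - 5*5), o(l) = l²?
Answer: 0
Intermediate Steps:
T(W) = 361 (T(W) = (6 - 5*5)² = (6 - 25)² = (-19)² = 361)
r(y, u) = 0 (r(y, u) = 0*5 = 0)
(r(T(6), 4)*(-2))*(-23) = (0*(-2))*(-23) = 0*(-23) = 0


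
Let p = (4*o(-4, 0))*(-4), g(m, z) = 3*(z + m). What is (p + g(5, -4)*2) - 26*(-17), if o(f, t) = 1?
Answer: 432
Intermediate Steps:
g(m, z) = 3*m + 3*z (g(m, z) = 3*(m + z) = 3*m + 3*z)
p = -16 (p = (4*1)*(-4) = 4*(-4) = -16)
(p + g(5, -4)*2) - 26*(-17) = (-16 + (3*5 + 3*(-4))*2) - 26*(-17) = (-16 + (15 - 12)*2) + 442 = (-16 + 3*2) + 442 = (-16 + 6) + 442 = -10 + 442 = 432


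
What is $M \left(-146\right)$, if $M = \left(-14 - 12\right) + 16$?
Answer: $1460$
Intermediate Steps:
$M = -10$ ($M = -26 + 16 = -10$)
$M \left(-146\right) = \left(-10\right) \left(-146\right) = 1460$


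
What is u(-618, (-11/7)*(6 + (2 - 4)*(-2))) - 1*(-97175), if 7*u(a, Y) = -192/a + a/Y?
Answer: 3853699174/39655 ≈ 97181.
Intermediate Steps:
u(a, Y) = -192/(7*a) + a/(7*Y) (u(a, Y) = (-192/a + a/Y)/7 = -192/(7*a) + a/(7*Y))
u(-618, (-11/7)*(6 + (2 - 4)*(-2))) - 1*(-97175) = (-192/7/(-618) + (1/7)*(-618)/((-11/7)*(6 + (2 - 4)*(-2)))) - 1*(-97175) = (-192/7*(-1/618) + (1/7)*(-618)/((-11*1/7)*(6 - 2*(-2)))) + 97175 = (32/721 + (1/7)*(-618)/(-11*(6 + 4)/7)) + 97175 = (32/721 + (1/7)*(-618)/(-11/7*10)) + 97175 = (32/721 + (1/7)*(-618)/(-110/7)) + 97175 = (32/721 + (1/7)*(-618)*(-7/110)) + 97175 = (32/721 + 309/55) + 97175 = 224549/39655 + 97175 = 3853699174/39655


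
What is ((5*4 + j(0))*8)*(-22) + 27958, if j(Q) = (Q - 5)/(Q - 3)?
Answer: 72434/3 ≈ 24145.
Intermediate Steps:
j(Q) = (-5 + Q)/(-3 + Q)
((5*4 + j(0))*8)*(-22) + 27958 = ((5*4 + (-5 + 0)/(-3 + 0))*8)*(-22) + 27958 = ((20 - 5/(-3))*8)*(-22) + 27958 = ((20 - 1/3*(-5))*8)*(-22) + 27958 = ((20 + 5/3)*8)*(-22) + 27958 = ((65/3)*8)*(-22) + 27958 = (520/3)*(-22) + 27958 = -11440/3 + 27958 = 72434/3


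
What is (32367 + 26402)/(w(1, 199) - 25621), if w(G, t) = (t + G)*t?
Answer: 58769/14179 ≈ 4.1448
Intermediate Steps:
w(G, t) = t*(G + t) (w(G, t) = (G + t)*t = t*(G + t))
(32367 + 26402)/(w(1, 199) - 25621) = (32367 + 26402)/(199*(1 + 199) - 25621) = 58769/(199*200 - 25621) = 58769/(39800 - 25621) = 58769/14179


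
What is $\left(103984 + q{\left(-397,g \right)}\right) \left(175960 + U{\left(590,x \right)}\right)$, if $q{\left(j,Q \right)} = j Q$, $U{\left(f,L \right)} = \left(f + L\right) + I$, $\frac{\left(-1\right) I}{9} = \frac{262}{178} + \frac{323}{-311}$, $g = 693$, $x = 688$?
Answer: $- \frac{839540389959872}{27679} \approx -3.0331 \cdot 10^{10}$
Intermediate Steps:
$I = - \frac{107946}{27679}$ ($I = - 9 \left(\frac{262}{178} + \frac{323}{-311}\right) = - 9 \left(262 \cdot \frac{1}{178} + 323 \left(- \frac{1}{311}\right)\right) = - 9 \left(\frac{131}{89} - \frac{323}{311}\right) = \left(-9\right) \frac{11994}{27679} = - \frac{107946}{27679} \approx -3.8999$)
$U{\left(f,L \right)} = - \frac{107946}{27679} + L + f$ ($U{\left(f,L \right)} = \left(f + L\right) - \frac{107946}{27679} = \left(L + f\right) - \frac{107946}{27679} = - \frac{107946}{27679} + L + f$)
$q{\left(j,Q \right)} = Q j$
$\left(103984 + q{\left(-397,g \right)}\right) \left(175960 + U{\left(590,x \right)}\right) = \left(103984 + 693 \left(-397\right)\right) \left(175960 + \left(- \frac{107946}{27679} + 688 + 590\right)\right) = \left(103984 - 275121\right) \left(175960 + \frac{35265816}{27679}\right) = \left(-171137\right) \frac{4905662656}{27679} = - \frac{839540389959872}{27679}$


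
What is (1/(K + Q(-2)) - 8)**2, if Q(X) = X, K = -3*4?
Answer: 12769/196 ≈ 65.148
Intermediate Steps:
K = -12
(1/(K + Q(-2)) - 8)**2 = (1/(-12 - 2) - 8)**2 = (1/(-14) - 8)**2 = (-1/14 - 8)**2 = (-113/14)**2 = 12769/196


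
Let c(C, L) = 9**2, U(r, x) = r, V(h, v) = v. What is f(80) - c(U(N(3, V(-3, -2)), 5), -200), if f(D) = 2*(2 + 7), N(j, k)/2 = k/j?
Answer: -63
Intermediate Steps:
N(j, k) = 2*k/j (N(j, k) = 2*(k/j) = 2*k/j)
f(D) = 18 (f(D) = 2*9 = 18)
c(C, L) = 81
f(80) - c(U(N(3, V(-3, -2)), 5), -200) = 18 - 1*81 = 18 - 81 = -63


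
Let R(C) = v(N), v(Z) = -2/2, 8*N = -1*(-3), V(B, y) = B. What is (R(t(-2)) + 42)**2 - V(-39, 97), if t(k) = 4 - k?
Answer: 1720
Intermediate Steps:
N = 3/8 (N = (-1*(-3))/8 = (1/8)*3 = 3/8 ≈ 0.37500)
v(Z) = -1 (v(Z) = -2*1/2 = -1)
R(C) = -1
(R(t(-2)) + 42)**2 - V(-39, 97) = (-1 + 42)**2 - 1*(-39) = 41**2 + 39 = 1681 + 39 = 1720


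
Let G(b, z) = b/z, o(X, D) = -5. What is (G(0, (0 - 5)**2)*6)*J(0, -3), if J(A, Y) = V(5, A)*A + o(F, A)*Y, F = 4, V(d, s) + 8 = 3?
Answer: 0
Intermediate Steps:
V(d, s) = -5 (V(d, s) = -8 + 3 = -5)
J(A, Y) = -5*A - 5*Y
(G(0, (0 - 5)**2)*6)*J(0, -3) = ((0/((0 - 5)**2))*6)*(-5*0 - 5*(-3)) = ((0/((-5)**2))*6)*(0 + 15) = ((0/25)*6)*15 = ((0*(1/25))*6)*15 = (0*6)*15 = 0*15 = 0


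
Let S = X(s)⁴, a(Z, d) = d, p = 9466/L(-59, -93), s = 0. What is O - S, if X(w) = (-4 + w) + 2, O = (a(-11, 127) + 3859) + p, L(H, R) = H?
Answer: 224764/59 ≈ 3809.6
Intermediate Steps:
p = -9466/59 (p = 9466/(-59) = 9466*(-1/59) = -9466/59 ≈ -160.44)
O = 225708/59 (O = (127 + 3859) - 9466/59 = 3986 - 9466/59 = 225708/59 ≈ 3825.6)
X(w) = -2 + w
S = 16 (S = (-2 + 0)⁴ = (-2)⁴ = 16)
O - S = 225708/59 - 1*16 = 225708/59 - 16 = 224764/59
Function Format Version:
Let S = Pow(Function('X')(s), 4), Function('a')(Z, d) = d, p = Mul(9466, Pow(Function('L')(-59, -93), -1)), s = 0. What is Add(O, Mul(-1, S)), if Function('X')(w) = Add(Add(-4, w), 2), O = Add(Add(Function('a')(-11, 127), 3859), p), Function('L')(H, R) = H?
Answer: Rational(224764, 59) ≈ 3809.6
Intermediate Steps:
p = Rational(-9466, 59) (p = Mul(9466, Pow(-59, -1)) = Mul(9466, Rational(-1, 59)) = Rational(-9466, 59) ≈ -160.44)
O = Rational(225708, 59) (O = Add(Add(127, 3859), Rational(-9466, 59)) = Add(3986, Rational(-9466, 59)) = Rational(225708, 59) ≈ 3825.6)
Function('X')(w) = Add(-2, w)
S = 16 (S = Pow(Add(-2, 0), 4) = Pow(-2, 4) = 16)
Add(O, Mul(-1, S)) = Add(Rational(225708, 59), Mul(-1, 16)) = Add(Rational(225708, 59), -16) = Rational(224764, 59)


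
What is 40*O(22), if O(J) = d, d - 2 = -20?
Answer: -720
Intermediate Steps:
d = -18 (d = 2 - 20 = -18)
O(J) = -18
40*O(22) = 40*(-18) = -720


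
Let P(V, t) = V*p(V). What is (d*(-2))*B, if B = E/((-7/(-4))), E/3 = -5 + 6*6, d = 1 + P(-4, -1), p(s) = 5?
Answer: 14136/7 ≈ 2019.4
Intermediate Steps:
P(V, t) = 5*V (P(V, t) = V*5 = 5*V)
d = -19 (d = 1 + 5*(-4) = 1 - 20 = -19)
E = 93 (E = 3*(-5 + 6*6) = 3*(-5 + 36) = 3*31 = 93)
B = 372/7 (B = 93/((-7/(-4))) = 93/((-7*(-¼))) = 93/(7/4) = 93*(4/7) = 372/7 ≈ 53.143)
(d*(-2))*B = -19*(-2)*(372/7) = 38*(372/7) = 14136/7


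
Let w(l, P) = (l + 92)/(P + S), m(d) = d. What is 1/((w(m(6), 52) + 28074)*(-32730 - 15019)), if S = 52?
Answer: -4/5362201681 ≈ -7.4596e-10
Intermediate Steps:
w(l, P) = (92 + l)/(52 + P) (w(l, P) = (l + 92)/(P + 52) = (92 + l)/(52 + P))
1/((w(m(6), 52) + 28074)*(-32730 - 15019)) = 1/(((92 + 6)/(52 + 52) + 28074)*(-32730 - 15019)) = 1/((98/104 + 28074)*(-47749)) = 1/(((1/104)*98 + 28074)*(-47749)) = 1/((49/52 + 28074)*(-47749)) = 1/((1459897/52)*(-47749)) = 1/(-5362201681/4) = -4/5362201681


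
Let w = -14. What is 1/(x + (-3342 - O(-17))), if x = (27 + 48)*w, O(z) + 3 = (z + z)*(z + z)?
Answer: -1/5545 ≈ -0.00018034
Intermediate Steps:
O(z) = -3 + 4*z**2 (O(z) = -3 + (z + z)*(z + z) = -3 + (2*z)*(2*z) = -3 + 4*z**2)
x = -1050 (x = (27 + 48)*(-14) = 75*(-14) = -1050)
1/(x + (-3342 - O(-17))) = 1/(-1050 + (-3342 - (-3 + 4*(-17)**2))) = 1/(-1050 + (-3342 - (-3 + 4*289))) = 1/(-1050 + (-3342 - (-3 + 1156))) = 1/(-1050 + (-3342 - 1*1153)) = 1/(-1050 + (-3342 - 1153)) = 1/(-1050 - 4495) = 1/(-5545) = -1/5545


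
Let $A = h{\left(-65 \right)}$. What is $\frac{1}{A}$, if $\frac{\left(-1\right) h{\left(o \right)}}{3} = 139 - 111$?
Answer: $- \frac{1}{84} \approx -0.011905$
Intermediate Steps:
$h{\left(o \right)} = -84$ ($h{\left(o \right)} = - 3 \left(139 - 111\right) = \left(-3\right) 28 = -84$)
$A = -84$
$\frac{1}{A} = \frac{1}{-84} = - \frac{1}{84}$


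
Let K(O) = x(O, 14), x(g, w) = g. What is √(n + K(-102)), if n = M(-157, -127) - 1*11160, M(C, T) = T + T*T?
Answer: 2*√1185 ≈ 68.848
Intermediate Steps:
K(O) = O
M(C, T) = T + T²
n = 4842 (n = -127*(1 - 127) - 1*11160 = -127*(-126) - 11160 = 16002 - 11160 = 4842)
√(n + K(-102)) = √(4842 - 102) = √4740 = 2*√1185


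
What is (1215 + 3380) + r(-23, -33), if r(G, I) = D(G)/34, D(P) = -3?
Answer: 156227/34 ≈ 4594.9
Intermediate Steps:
r(G, I) = -3/34
(1215 + 3380) + r(-23, -33) = (1215 + 3380) - 3/34 = 4595 - 3/34 = 156227/34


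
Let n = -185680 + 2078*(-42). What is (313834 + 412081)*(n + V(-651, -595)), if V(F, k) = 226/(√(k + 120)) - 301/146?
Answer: -28929075292455/146 - 32811358*I*√19/19 ≈ -1.9814e+11 - 7.5274e+6*I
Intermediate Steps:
n = -272956 (n = -185680 - 87276 = -272956)
V(F, k) = -301/146 + 226/√(120 + k) (V(F, k) = 226/(√(120 + k)) - 301*1/146 = 226/√(120 + k) - 301/146 = -301/146 + 226/√(120 + k))
(313834 + 412081)*(n + V(-651, -595)) = (313834 + 412081)*(-272956 + (-301/146 + 226/√(120 - 595))) = 725915*(-272956 + (-301/146 + 226/√(-475))) = 725915*(-272956 + (-301/146 + 226*(-I*√19/95))) = 725915*(-272956 + (-301/146 - 226*I*√19/95)) = 725915*(-39851877/146 - 226*I*√19/95) = -28929075292455/146 - 32811358*I*√19/19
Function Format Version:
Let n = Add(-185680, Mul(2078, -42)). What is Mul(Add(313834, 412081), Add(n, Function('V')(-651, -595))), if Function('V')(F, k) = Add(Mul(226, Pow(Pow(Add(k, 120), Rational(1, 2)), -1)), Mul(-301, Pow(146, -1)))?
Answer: Add(Rational(-28929075292455, 146), Mul(Rational(-32811358, 19), I, Pow(19, Rational(1, 2)))) ≈ Add(-1.9814e+11, Mul(-7.5274e+6, I))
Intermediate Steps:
n = -272956 (n = Add(-185680, -87276) = -272956)
Function('V')(F, k) = Add(Rational(-301, 146), Mul(226, Pow(Add(120, k), Rational(-1, 2)))) (Function('V')(F, k) = Add(Mul(226, Pow(Pow(Add(120, k), Rational(1, 2)), -1)), Mul(-301, Rational(1, 146))) = Add(Mul(226, Pow(Add(120, k), Rational(-1, 2))), Rational(-301, 146)) = Add(Rational(-301, 146), Mul(226, Pow(Add(120, k), Rational(-1, 2)))))
Mul(Add(313834, 412081), Add(n, Function('V')(-651, -595))) = Mul(Add(313834, 412081), Add(-272956, Add(Rational(-301, 146), Mul(226, Pow(Add(120, -595), Rational(-1, 2)))))) = Mul(725915, Add(-272956, Add(Rational(-301, 146), Mul(226, Pow(-475, Rational(-1, 2)))))) = Mul(725915, Add(-272956, Add(Rational(-301, 146), Mul(226, Mul(Rational(-1, 95), I, Pow(19, Rational(1, 2))))))) = Mul(725915, Add(-272956, Add(Rational(-301, 146), Mul(Rational(-226, 95), I, Pow(19, Rational(1, 2)))))) = Mul(725915, Add(Rational(-39851877, 146), Mul(Rational(-226, 95), I, Pow(19, Rational(1, 2))))) = Add(Rational(-28929075292455, 146), Mul(Rational(-32811358, 19), I, Pow(19, Rational(1, 2))))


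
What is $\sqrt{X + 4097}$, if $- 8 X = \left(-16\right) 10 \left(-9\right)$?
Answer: $\sqrt{3917} \approx 62.586$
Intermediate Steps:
$X = -180$ ($X = - \frac{\left(-16\right) 10 \left(-9\right)}{8} = - \frac{\left(-160\right) \left(-9\right)}{8} = \left(- \frac{1}{8}\right) 1440 = -180$)
$\sqrt{X + 4097} = \sqrt{-180 + 4097} = \sqrt{3917}$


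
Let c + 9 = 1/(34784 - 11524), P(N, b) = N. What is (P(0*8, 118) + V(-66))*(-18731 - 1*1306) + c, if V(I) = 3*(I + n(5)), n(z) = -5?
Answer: 99270702721/23260 ≈ 4.2679e+6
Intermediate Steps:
V(I) = -15 + 3*I (V(I) = 3*(I - 5) = 3*(-5 + I) = -15 + 3*I)
c = -209339/23260 (c = -9 + 1/(34784 - 11524) = -9 + 1/23260 = -209339/23260 ≈ -9.0000)
(P(0*8, 118) + V(-66))*(-18731 - 1*1306) + c = (0*8 + (-15 + 3*(-66)))*(-18731 - 1*1306) - 209339/23260 = (0 + (-15 - 198))*(-18731 - 1306) - 209339/23260 = (0 - 213)*(-20037) - 209339/23260 = -213*(-20037) - 209339/23260 = 4267881 - 209339/23260 = 99270702721/23260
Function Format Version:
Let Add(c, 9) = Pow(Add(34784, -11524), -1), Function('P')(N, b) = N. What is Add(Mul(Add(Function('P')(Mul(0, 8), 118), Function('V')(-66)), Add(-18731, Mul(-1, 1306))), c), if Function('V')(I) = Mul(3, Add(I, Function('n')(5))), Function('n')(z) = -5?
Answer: Rational(99270702721, 23260) ≈ 4.2679e+6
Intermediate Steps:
Function('V')(I) = Add(-15, Mul(3, I)) (Function('V')(I) = Mul(3, Add(I, -5)) = Mul(3, Add(-5, I)) = Add(-15, Mul(3, I)))
c = Rational(-209339, 23260) (c = Add(-9, Pow(Add(34784, -11524), -1)) = Add(-9, Pow(23260, -1)) = Add(-9, Rational(1, 23260)) = Rational(-209339, 23260) ≈ -9.0000)
Add(Mul(Add(Function('P')(Mul(0, 8), 118), Function('V')(-66)), Add(-18731, Mul(-1, 1306))), c) = Add(Mul(Add(Mul(0, 8), Add(-15, Mul(3, -66))), Add(-18731, Mul(-1, 1306))), Rational(-209339, 23260)) = Add(Mul(Add(0, Add(-15, -198)), Add(-18731, -1306)), Rational(-209339, 23260)) = Add(Mul(Add(0, -213), -20037), Rational(-209339, 23260)) = Add(Mul(-213, -20037), Rational(-209339, 23260)) = Add(4267881, Rational(-209339, 23260)) = Rational(99270702721, 23260)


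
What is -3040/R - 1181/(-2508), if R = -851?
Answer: 8629351/2134308 ≈ 4.0432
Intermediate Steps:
-3040/R - 1181/(-2508) = -3040/(-851) - 1181/(-2508) = -3040*(-1/851) - 1181*(-1/2508) = 3040/851 + 1181/2508 = 8629351/2134308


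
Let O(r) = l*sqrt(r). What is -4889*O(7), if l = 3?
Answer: -14667*sqrt(7) ≈ -38805.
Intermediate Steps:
O(r) = 3*sqrt(r)
-4889*O(7) = -14667*sqrt(7)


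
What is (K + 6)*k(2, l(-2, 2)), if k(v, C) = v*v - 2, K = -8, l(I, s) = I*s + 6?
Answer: -4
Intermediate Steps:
l(I, s) = 6 + I*s
k(v, C) = -2 + v² (k(v, C) = v² - 2 = -2 + v²)
(K + 6)*k(2, l(-2, 2)) = (-8 + 6)*(-2 + 2²) = -2*(-2 + 4) = -2*2 = -4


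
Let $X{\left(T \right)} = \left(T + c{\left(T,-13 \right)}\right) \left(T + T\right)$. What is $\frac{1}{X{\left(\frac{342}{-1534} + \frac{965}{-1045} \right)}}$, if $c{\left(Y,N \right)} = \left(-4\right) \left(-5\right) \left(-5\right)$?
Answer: $\frac{25697051809}{5959319287800} \approx 0.0043121$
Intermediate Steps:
$c{\left(Y,N \right)} = -100$ ($c{\left(Y,N \right)} = 20 \left(-5\right) = -100$)
$X{\left(T \right)} = 2 T \left(-100 + T\right)$ ($X{\left(T \right)} = \left(T - 100\right) \left(T + T\right) = \left(-100 + T\right) 2 T = 2 T \left(-100 + T\right)$)
$\frac{1}{X{\left(\frac{342}{-1534} + \frac{965}{-1045} \right)}} = \frac{1}{2 \left(\frac{342}{-1534} + \frac{965}{-1045}\right) \left(-100 + \left(\frac{342}{-1534} + \frac{965}{-1045}\right)\right)} = \frac{1}{2 \left(342 \left(- \frac{1}{1534}\right) + 965 \left(- \frac{1}{1045}\right)\right) \left(-100 + \left(342 \left(- \frac{1}{1534}\right) + 965 \left(- \frac{1}{1045}\right)\right)\right)} = \frac{1}{2 \left(- \frac{171}{767} - \frac{193}{209}\right) \left(-100 - \frac{183770}{160303}\right)} = \frac{1}{2 \left(- \frac{183770}{160303}\right) \left(-100 - \frac{183770}{160303}\right)} = \frac{1}{2 \left(- \frac{183770}{160303}\right) \left(- \frac{16214070}{160303}\right)} = \frac{1}{\frac{5959319287800}{25697051809}} = \frac{25697051809}{5959319287800}$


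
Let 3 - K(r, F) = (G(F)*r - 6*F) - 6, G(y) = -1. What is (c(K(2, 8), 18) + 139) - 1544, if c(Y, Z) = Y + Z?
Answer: -1328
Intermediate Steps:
K(r, F) = 9 + r + 6*F (K(r, F) = 3 - ((-r - 6*F) - 6) = 3 - (-6 - r - 6*F) = 3 + (6 + r + 6*F) = 9 + r + 6*F)
(c(K(2, 8), 18) + 139) - 1544 = (((9 + 2 + 6*8) + 18) + 139) - 1544 = (((9 + 2 + 48) + 18) + 139) - 1544 = ((59 + 18) + 139) - 1544 = (77 + 139) - 1544 = 216 - 1544 = -1328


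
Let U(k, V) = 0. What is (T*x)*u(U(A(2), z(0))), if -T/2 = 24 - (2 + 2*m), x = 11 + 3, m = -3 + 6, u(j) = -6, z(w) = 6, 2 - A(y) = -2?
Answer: 2688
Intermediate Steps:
A(y) = 4 (A(y) = 2 - 1*(-2) = 2 + 2 = 4)
m = 3
x = 14
T = -32 (T = -2*(24 - (2 + 2*3)) = -2*(24 - (2 + 6)) = -2*(24 - 1*8) = -2*(24 - 8) = -2*16 = -32)
(T*x)*u(U(A(2), z(0))) = -32*14*(-6) = -448*(-6) = 2688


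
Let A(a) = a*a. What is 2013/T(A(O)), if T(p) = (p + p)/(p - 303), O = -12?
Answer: -35563/32 ≈ -1111.3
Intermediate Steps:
A(a) = a²
T(p) = 2*p/(-303 + p) (T(p) = (2*p)/(-303 + p) = 2*p/(-303 + p))
2013/T(A(O)) = 2013/((2*(-12)²/(-303 + (-12)²))) = 2013/((2*144/(-303 + 144))) = 2013/((2*144/(-159))) = 2013/((2*144*(-1/159))) = 2013/(-96/53) = 2013*(-53/96) = -35563/32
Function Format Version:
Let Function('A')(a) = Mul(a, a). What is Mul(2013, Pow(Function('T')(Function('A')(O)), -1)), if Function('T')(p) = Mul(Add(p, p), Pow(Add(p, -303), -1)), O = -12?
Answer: Rational(-35563, 32) ≈ -1111.3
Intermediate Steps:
Function('A')(a) = Pow(a, 2)
Function('T')(p) = Mul(2, p, Pow(Add(-303, p), -1)) (Function('T')(p) = Mul(Mul(2, p), Pow(Add(-303, p), -1)) = Mul(2, p, Pow(Add(-303, p), -1)))
Mul(2013, Pow(Function('T')(Function('A')(O)), -1)) = Mul(2013, Pow(Mul(2, Pow(-12, 2), Pow(Add(-303, Pow(-12, 2)), -1)), -1)) = Mul(2013, Pow(Mul(2, 144, Pow(Add(-303, 144), -1)), -1)) = Mul(2013, Pow(Mul(2, 144, Pow(-159, -1)), -1)) = Mul(2013, Pow(Mul(2, 144, Rational(-1, 159)), -1)) = Mul(2013, Pow(Rational(-96, 53), -1)) = Mul(2013, Rational(-53, 96)) = Rational(-35563, 32)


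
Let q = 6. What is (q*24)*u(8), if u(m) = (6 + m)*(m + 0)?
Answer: 16128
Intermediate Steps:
u(m) = m*(6 + m) (u(m) = (6 + m)*m = m*(6 + m))
(q*24)*u(8) = (6*24)*(8*(6 + 8)) = 144*(8*14) = 144*112 = 16128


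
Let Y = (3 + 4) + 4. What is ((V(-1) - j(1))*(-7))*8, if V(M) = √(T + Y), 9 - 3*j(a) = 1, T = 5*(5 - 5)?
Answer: 448/3 - 56*√11 ≈ -36.398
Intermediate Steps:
T = 0 (T = 5*0 = 0)
j(a) = 8/3 (j(a) = 3 - ⅓*1 = 3 - ⅓ = 8/3)
Y = 11 (Y = 7 + 4 = 11)
V(M) = √11 (V(M) = √(0 + 11) = √11)
((V(-1) - j(1))*(-7))*8 = ((√11 - 1*8/3)*(-7))*8 = ((√11 - 8/3)*(-7))*8 = ((-8/3 + √11)*(-7))*8 = (56/3 - 7*√11)*8 = 448/3 - 56*√11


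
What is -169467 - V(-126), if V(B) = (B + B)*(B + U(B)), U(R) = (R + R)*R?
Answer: 7800285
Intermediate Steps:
U(R) = 2*R**2 (U(R) = (2*R)*R = 2*R**2)
V(B) = 2*B*(B + 2*B**2) (V(B) = (B + B)*(B + 2*B**2) = (2*B)*(B + 2*B**2) = 2*B*(B + 2*B**2))
-169467 - V(-126) = -169467 - (-126)**2*(2 + 4*(-126)) = -169467 - 15876*(2 - 504) = -169467 - 15876*(-502) = -169467 - 1*(-7969752) = -169467 + 7969752 = 7800285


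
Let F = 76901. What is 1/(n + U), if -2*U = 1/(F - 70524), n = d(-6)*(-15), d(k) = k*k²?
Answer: 12754/41322959 ≈ 0.00030864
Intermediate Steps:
d(k) = k³
n = 3240 (n = (-6)³*(-15) = -216*(-15) = 3240)
U = -1/12754 (U = -1/(2*(76901 - 70524)) = -½/6377 = -½*1/6377 = -1/12754 ≈ -7.8407e-5)
1/(n + U) = 1/(3240 - 1/12754) = 1/(41322959/12754) = 12754/41322959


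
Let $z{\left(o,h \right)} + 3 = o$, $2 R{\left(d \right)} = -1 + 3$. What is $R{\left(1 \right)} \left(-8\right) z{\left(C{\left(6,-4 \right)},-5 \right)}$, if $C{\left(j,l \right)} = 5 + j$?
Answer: $-64$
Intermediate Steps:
$R{\left(d \right)} = 1$ ($R{\left(d \right)} = \frac{-1 + 3}{2} = \frac{1}{2} \cdot 2 = 1$)
$z{\left(o,h \right)} = -3 + o$
$R{\left(1 \right)} \left(-8\right) z{\left(C{\left(6,-4 \right)},-5 \right)} = 1 \left(-8\right) \left(-3 + \left(5 + 6\right)\right) = - 8 \left(-3 + 11\right) = \left(-8\right) 8 = -64$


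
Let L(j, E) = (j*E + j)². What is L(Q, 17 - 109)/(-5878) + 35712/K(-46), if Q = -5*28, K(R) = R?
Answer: -1919016184/67597 ≈ -28389.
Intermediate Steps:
Q = -140
L(j, E) = (j + E*j)² (L(j, E) = (E*j + j)² = (j + E*j)²)
L(Q, 17 - 109)/(-5878) + 35712/K(-46) = ((-140)²*(1 + (17 - 109))²)/(-5878) + 35712/(-46) = (19600*(1 - 92)²)*(-1/5878) + 35712*(-1/46) = (19600*(-91)²)*(-1/5878) - 17856/23 = (19600*8281)*(-1/5878) - 17856/23 = 162307600*(-1/5878) - 17856/23 = -81153800/2939 - 17856/23 = -1919016184/67597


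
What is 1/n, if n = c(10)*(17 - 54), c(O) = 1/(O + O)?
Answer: -20/37 ≈ -0.54054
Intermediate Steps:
c(O) = 1/(2*O)
n = -37/20 (n = ((1/2)/10)*(17 - 54) = ((1/2)*(1/10))*(-37) = (1/20)*(-37) = -37/20 ≈ -1.8500)
1/n = 1/(-37/20) = -20/37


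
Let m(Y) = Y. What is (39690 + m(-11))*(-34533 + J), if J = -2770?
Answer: -1480145737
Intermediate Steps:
(39690 + m(-11))*(-34533 + J) = (39690 - 11)*(-34533 - 2770) = 39679*(-37303) = -1480145737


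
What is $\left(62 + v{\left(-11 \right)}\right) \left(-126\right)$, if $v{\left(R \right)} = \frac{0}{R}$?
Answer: $-7812$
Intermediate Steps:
$v{\left(R \right)} = 0$
$\left(62 + v{\left(-11 \right)}\right) \left(-126\right) = \left(62 + 0\right) \left(-126\right) = 62 \left(-126\right) = -7812$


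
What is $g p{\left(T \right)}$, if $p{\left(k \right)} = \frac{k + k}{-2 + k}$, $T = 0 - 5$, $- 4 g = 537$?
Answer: $- \frac{2685}{14} \approx -191.79$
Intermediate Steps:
$g = - \frac{537}{4}$ ($g = \left(- \frac{1}{4}\right) 537 = - \frac{537}{4} \approx -134.25$)
$T = -5$ ($T = 0 - 5 = -5$)
$p{\left(k \right)} = \frac{2 k}{-2 + k}$
$g p{\left(T \right)} = - \frac{537 \cdot 2 \left(-5\right) \frac{1}{-2 - 5}}{4} = - \frac{537 \cdot 2 \left(-5\right) \frac{1}{-7}}{4} = - \frac{537 \cdot 2 \left(-5\right) \left(- \frac{1}{7}\right)}{4} = \left(- \frac{537}{4}\right) \frac{10}{7} = - \frac{2685}{14}$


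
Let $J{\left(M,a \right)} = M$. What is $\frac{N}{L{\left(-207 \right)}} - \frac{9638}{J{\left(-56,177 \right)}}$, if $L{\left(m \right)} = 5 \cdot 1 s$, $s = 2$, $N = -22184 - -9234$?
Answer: $- \frac{31441}{28} \approx -1122.9$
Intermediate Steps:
$N = -12950$ ($N = -22184 + 9234 = -12950$)
$L{\left(m \right)} = 10$ ($L{\left(m \right)} = 5 \cdot 1 \cdot 2 = 5 \cdot 2 = 10$)
$\frac{N}{L{\left(-207 \right)}} - \frac{9638}{J{\left(-56,177 \right)}} = - \frac{12950}{10} - \frac{9638}{-56} = \left(-12950\right) \frac{1}{10} - - \frac{4819}{28} = -1295 + \frac{4819}{28} = - \frac{31441}{28}$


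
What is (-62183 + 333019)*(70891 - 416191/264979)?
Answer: 5087440326101928/264979 ≈ 1.9199e+10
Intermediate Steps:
(-62183 + 333019)*(70891 - 416191/264979) = 270836*(70891 - 416191*1/264979) = 270836*(70891 - 416191/264979) = 270836*(18784210098/264979) = 5087440326101928/264979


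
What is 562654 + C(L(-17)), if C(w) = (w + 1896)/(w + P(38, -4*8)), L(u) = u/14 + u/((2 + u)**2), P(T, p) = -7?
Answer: 14686615565/26113 ≈ 5.6243e+5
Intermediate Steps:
L(u) = u/14 + u/(2 + u)**2 (L(u) = u*(1/14) + u/(2 + u)**2 = u/14 + u/(2 + u)**2)
C(w) = (1896 + w)/(-7 + w) (C(w) = (w + 1896)/(w - 7) = (1896 + w)/(-7 + w))
562654 + C(L(-17)) = 562654 + (1896 + ((1/14)*(-17) - 17/(2 - 17)**2))/(-7 + ((1/14)*(-17) - 17/(2 - 17)**2)) = 562654 + (1896 + (-17/14 - 17/(-15)**2))/(-7 + (-17/14 - 17/(-15)**2)) = 562654 + (1896 + (-17/14 - 17*1/225))/(-7 + (-17/14 - 17*1/225)) = 562654 + (1896 + (-17/14 - 17/225))/(-7 + (-17/14 - 17/225)) = 562654 + (1896 - 4063/3150)/(-7 - 4063/3150) = 562654 + (5968337/3150)/(-26113/3150) = 562654 - 3150/26113*5968337/3150 = 562654 - 5968337/26113 = 14686615565/26113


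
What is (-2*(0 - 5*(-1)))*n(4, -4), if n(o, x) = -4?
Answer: 40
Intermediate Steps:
(-2*(0 - 5*(-1)))*n(4, -4) = -2*(0 - 5*(-1))*(-4) = -2*(0 + 5)*(-4) = -2*5*(-4) = -10*(-4) = 40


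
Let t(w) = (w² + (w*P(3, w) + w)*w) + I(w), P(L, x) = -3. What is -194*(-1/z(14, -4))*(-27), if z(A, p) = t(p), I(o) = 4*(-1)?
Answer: 2619/10 ≈ 261.90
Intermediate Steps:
I(o) = -4
t(w) = -4 - w² (t(w) = (w² + (w*(-3) + w)*w) - 4 = (w² + (-3*w + w)*w) - 4 = (w² + (-2*w)*w) - 4 = (w² - 2*w²) - 4 = -w² - 4 = -4 - w²)
z(A, p) = -4 - p²
-194*(-1/z(14, -4))*(-27) = -194*(-1/(-4 - 1*(-4)²))*(-27) = -194*(-1/(-4 - 1*16))*(-27) = -194*(-1/(-4 - 16))*(-27) = -194/((-1*(-20)))*(-27) = -194/20*(-27) = -194*1/20*(-27) = -97/10*(-27) = 2619/10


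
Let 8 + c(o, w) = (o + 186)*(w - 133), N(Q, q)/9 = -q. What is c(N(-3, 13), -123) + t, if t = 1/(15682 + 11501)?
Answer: -480377975/27183 ≈ -17672.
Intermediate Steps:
N(Q, q) = -9*q (N(Q, q) = 9*(-q) = -9*q)
c(o, w) = -8 + (-133 + w)*(186 + o) (c(o, w) = -8 + (o + 186)*(w - 133) = -8 + (186 + o)*(-133 + w) = -8 + (-133 + w)*(186 + o))
t = 1/27183 ≈ 3.6788e-5
c(N(-3, 13), -123) + t = (-24746 - (-1197)*13 + 186*(-123) - 9*13*(-123)) + 1/27183 = (-24746 - 133*(-117) - 22878 - 117*(-123)) + 1/27183 = (-24746 + 15561 - 22878 + 14391) + 1/27183 = -17672 + 1/27183 = -480377975/27183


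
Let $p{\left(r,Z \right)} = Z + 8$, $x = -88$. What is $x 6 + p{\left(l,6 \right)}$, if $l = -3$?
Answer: $-514$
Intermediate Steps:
$p{\left(r,Z \right)} = 8 + Z$
$x 6 + p{\left(l,6 \right)} = \left(-88\right) 6 + \left(8 + 6\right) = -528 + 14 = -514$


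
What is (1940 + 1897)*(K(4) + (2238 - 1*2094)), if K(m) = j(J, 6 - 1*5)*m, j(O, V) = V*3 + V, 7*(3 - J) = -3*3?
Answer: 613920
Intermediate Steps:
J = 30/7 (J = 3 - (-3)*3/7 = 3 - ⅐*(-9) = 3 + 9/7 = 30/7 ≈ 4.2857)
j(O, V) = 4*V (j(O, V) = 3*V + V = 4*V)
K(m) = 4*m (K(m) = (4*(6 - 1*5))*m = (4*(6 - 5))*m = (4*1)*m = 4*m)
(1940 + 1897)*(K(4) + (2238 - 1*2094)) = (1940 + 1897)*(4*4 + (2238 - 1*2094)) = 3837*(16 + (2238 - 2094)) = 3837*(16 + 144) = 3837*160 = 613920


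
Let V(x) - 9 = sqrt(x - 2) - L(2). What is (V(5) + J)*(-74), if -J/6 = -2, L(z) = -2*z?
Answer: -1850 - 74*sqrt(3) ≈ -1978.2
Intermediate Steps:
V(x) = 13 + sqrt(-2 + x) (V(x) = 9 + (sqrt(x - 2) - (-2)*2) = 9 + (sqrt(-2 + x) - 1*(-4)) = 9 + (sqrt(-2 + x) + 4) = 9 + (4 + sqrt(-2 + x)) = 13 + sqrt(-2 + x))
J = 12 (J = -6*(-2) = 12)
(V(5) + J)*(-74) = ((13 + sqrt(-2 + 5)) + 12)*(-74) = ((13 + sqrt(3)) + 12)*(-74) = (25 + sqrt(3))*(-74) = -1850 - 74*sqrt(3)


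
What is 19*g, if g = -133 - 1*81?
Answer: -4066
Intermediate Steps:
g = -214 (g = -133 - 81 = -214)
19*g = 19*(-214) = -4066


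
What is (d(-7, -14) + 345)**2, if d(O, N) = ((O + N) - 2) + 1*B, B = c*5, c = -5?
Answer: 88209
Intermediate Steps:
B = -25 (B = -5*5 = -25)
d(O, N) = -27 + N + O (d(O, N) = ((O + N) - 2) + 1*(-25) = ((N + O) - 2) - 25 = (-2 + N + O) - 25 = -27 + N + O)
(d(-7, -14) + 345)**2 = ((-27 - 14 - 7) + 345)**2 = (-48 + 345)**2 = 297**2 = 88209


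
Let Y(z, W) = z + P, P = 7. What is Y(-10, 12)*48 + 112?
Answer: -32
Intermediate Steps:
Y(z, W) = 7 + z (Y(z, W) = z + 7 = 7 + z)
Y(-10, 12)*48 + 112 = (7 - 10)*48 + 112 = -3*48 + 112 = -144 + 112 = -32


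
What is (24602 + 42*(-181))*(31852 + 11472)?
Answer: 736508000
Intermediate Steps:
(24602 + 42*(-181))*(31852 + 11472) = (24602 - 7602)*43324 = 17000*43324 = 736508000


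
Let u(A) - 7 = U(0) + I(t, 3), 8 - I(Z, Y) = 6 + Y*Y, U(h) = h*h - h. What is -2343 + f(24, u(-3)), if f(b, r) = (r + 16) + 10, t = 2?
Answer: -2317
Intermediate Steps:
U(h) = h² - h
I(Z, Y) = 2 - Y² (I(Z, Y) = 8 - (6 + Y*Y) = 8 - (6 + Y²) = 8 + (-6 - Y²) = 2 - Y²)
u(A) = 0 (u(A) = 7 + (0*(-1 + 0) + (2 - 1*3²)) = 7 + (0*(-1) + (2 - 1*9)) = 7 + (0 + (2 - 9)) = 7 + (0 - 7) = 7 - 7 = 0)
f(b, r) = 26 + r (f(b, r) = (16 + r) + 10 = 26 + r)
-2343 + f(24, u(-3)) = -2343 + (26 + 0) = -2343 + 26 = -2317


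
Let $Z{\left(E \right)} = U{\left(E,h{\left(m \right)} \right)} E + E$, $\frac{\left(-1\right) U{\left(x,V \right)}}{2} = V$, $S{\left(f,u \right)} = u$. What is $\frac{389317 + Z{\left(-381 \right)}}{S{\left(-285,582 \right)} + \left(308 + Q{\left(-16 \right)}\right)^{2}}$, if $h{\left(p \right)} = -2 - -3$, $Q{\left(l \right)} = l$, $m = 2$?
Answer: $\frac{194849}{42923} \approx 4.5395$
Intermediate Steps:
$h{\left(p \right)} = 1$ ($h{\left(p \right)} = -2 + 3 = 1$)
$U{\left(x,V \right)} = - 2 V$
$Z{\left(E \right)} = - E$ ($Z{\left(E \right)} = \left(-2\right) 1 E + E = - 2 E + E = - E$)
$\frac{389317 + Z{\left(-381 \right)}}{S{\left(-285,582 \right)} + \left(308 + Q{\left(-16 \right)}\right)^{2}} = \frac{389317 - -381}{582 + \left(308 - 16\right)^{2}} = \frac{389317 + 381}{582 + 292^{2}} = \frac{389698}{582 + 85264} = \frac{389698}{85846} = 389698 \cdot \frac{1}{85846} = \frac{194849}{42923}$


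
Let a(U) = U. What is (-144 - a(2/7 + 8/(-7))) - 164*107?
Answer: -123838/7 ≈ -17691.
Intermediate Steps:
(-144 - a(2/7 + 8/(-7))) - 164*107 = (-144 - (2/7 + 8/(-7))) - 164*107 = (-144 - (2*(1/7) + 8*(-1/7))) - 17548 = (-144 - (2/7 - 8/7)) - 17548 = (-144 - 1*(-6/7)) - 17548 = (-144 + 6/7) - 17548 = -1002/7 - 17548 = -123838/7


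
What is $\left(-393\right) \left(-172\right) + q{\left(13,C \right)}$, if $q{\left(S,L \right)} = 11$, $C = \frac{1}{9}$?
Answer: $67607$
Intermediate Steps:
$C = \frac{1}{9} \approx 0.11111$
$\left(-393\right) \left(-172\right) + q{\left(13,C \right)} = \left(-393\right) \left(-172\right) + 11 = 67596 + 11 = 67607$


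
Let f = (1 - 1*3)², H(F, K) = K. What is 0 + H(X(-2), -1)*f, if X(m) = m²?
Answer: -4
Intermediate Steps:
f = 4 (f = (1 - 3)² = (-2)² = 4)
0 + H(X(-2), -1)*f = 0 - 1*4 = 0 - 4 = -4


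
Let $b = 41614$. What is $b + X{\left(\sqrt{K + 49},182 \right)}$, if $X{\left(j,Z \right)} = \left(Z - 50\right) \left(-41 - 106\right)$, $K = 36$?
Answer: $22210$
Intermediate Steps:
$X{\left(j,Z \right)} = 7350 - 147 Z$ ($X{\left(j,Z \right)} = \left(-50 + Z\right) \left(-147\right) = 7350 - 147 Z$)
$b + X{\left(\sqrt{K + 49},182 \right)} = 41614 + \left(7350 - 26754\right) = 41614 - 19404 = 22210$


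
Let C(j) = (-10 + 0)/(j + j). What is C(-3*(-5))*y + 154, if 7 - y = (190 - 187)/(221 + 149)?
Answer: 168353/1110 ≈ 151.67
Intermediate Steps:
y = 2587/370 (y = 7 - (190 - 187)/(221 + 149) = 7 - 3/370 = 2587/370 ≈ 6.9919)
C(j) = -5/j (C(j) = -10*1/(2*j) = -5/j)
C(-3*(-5))*y + 154 = -5/((-3*(-5)))*(2587/370) + 154 = -5/15*(2587/370) + 154 = -5*1/15*(2587/370) + 154 = -1/3*2587/370 + 154 = -2587/1110 + 154 = 168353/1110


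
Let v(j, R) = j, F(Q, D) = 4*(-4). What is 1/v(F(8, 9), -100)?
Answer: -1/16 ≈ -0.062500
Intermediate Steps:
F(Q, D) = -16
1/v(F(8, 9), -100) = 1/(-16) = -1/16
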